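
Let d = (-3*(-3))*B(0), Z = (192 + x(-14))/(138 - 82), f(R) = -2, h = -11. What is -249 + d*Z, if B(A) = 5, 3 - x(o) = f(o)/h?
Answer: -56949/616 ≈ -92.450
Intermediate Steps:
x(o) = 31/11 (x(o) = 3 - (-2)/(-11) = 3 - (-2)*(-1)/11 = 3 - 1*2/11 = 3 - 2/11 = 31/11)
Z = 2143/616 (Z = (192 + 31/11)/(138 - 82) = (2143/11)/56 = (2143/11)*(1/56) = 2143/616 ≈ 3.4789)
d = 45 (d = -3*(-3)*5 = 9*5 = 45)
-249 + d*Z = -249 + 45*(2143/616) = -249 + 96435/616 = -56949/616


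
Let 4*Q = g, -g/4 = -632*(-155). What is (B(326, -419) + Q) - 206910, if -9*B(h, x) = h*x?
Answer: -2607236/9 ≈ -2.8969e+5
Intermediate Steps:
g = -391840 (g = -(-2528)*(-155) = -4*97960 = -391840)
Q = -97960 (Q = (1/4)*(-391840) = -97960)
B(h, x) = -h*x/9
(B(326, -419) + Q) - 206910 = (-1/9*326*(-419) - 97960) - 206910 = (136594/9 - 97960) - 206910 = -745046/9 - 206910 = -2607236/9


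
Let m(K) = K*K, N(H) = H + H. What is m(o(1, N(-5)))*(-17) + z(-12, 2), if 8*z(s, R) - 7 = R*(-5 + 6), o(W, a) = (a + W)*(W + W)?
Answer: -44055/8 ≈ -5506.9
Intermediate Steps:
N(H) = 2*H
o(W, a) = 2*W*(W + a) (o(W, a) = (W + a)*(2*W) = 2*W*(W + a))
m(K) = K**2
z(s, R) = 7/8 + R/8 (z(s, R) = 7/8 + (R*(-5 + 6))/8 = 7/8 + (R*1)/8 = 7/8 + R/8)
m(o(1, N(-5)))*(-17) + z(-12, 2) = (2*1*(1 + 2*(-5)))**2*(-17) + (7/8 + (1/8)*2) = (2*1*(1 - 10))**2*(-17) + (7/8 + 1/4) = (2*1*(-9))**2*(-17) + 9/8 = (-18)**2*(-17) + 9/8 = 324*(-17) + 9/8 = -5508 + 9/8 = -44055/8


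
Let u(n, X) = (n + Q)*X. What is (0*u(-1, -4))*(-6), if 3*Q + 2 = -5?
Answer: 0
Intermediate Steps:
Q = -7/3 (Q = -⅔ + (⅓)*(-5) = -⅔ - 5/3 = -7/3 ≈ -2.3333)
u(n, X) = X*(-7/3 + n) (u(n, X) = (n - 7/3)*X = (-7/3 + n)*X = X*(-7/3 + n))
(0*u(-1, -4))*(-6) = (0*((⅓)*(-4)*(-7 + 3*(-1))))*(-6) = (0*((⅓)*(-4)*(-7 - 3)))*(-6) = (0*((⅓)*(-4)*(-10)))*(-6) = (0*(40/3))*(-6) = 0*(-6) = 0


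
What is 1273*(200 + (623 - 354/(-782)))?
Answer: 409867810/391 ≈ 1.0483e+6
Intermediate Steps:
1273*(200 + (623 - 354/(-782))) = 1273*(200 + (623 - 354*(-1)/782)) = 1273*(200 + (623 - 1*(-177/391))) = 1273*(200 + (623 + 177/391)) = 1273*(200 + 243770/391) = 1273*(321970/391) = 409867810/391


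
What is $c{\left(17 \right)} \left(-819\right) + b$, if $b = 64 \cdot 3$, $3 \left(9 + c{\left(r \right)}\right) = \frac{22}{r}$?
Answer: $\frac{122565}{17} \approx 7209.7$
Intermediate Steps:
$c{\left(r \right)} = -9 + \frac{22}{3 r}$ ($c{\left(r \right)} = -9 + \frac{22 \frac{1}{r}}{3} = -9 + \frac{22}{3 r}$)
$b = 192$
$c{\left(17 \right)} \left(-819\right) + b = \left(-9 + \frac{22}{3 \cdot 17}\right) \left(-819\right) + 192 = \left(-9 + \frac{22}{3} \cdot \frac{1}{17}\right) \left(-819\right) + 192 = \left(-9 + \frac{22}{51}\right) \left(-819\right) + 192 = \left(- \frac{437}{51}\right) \left(-819\right) + 192 = \frac{119301}{17} + 192 = \frac{122565}{17}$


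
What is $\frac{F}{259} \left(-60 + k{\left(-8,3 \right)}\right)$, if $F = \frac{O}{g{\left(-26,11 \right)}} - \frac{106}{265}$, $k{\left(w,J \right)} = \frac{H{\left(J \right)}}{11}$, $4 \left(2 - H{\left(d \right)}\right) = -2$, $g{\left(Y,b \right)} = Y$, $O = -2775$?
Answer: $- \frac{3635449}{148148} \approx -24.539$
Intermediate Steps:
$H{\left(d \right)} = \frac{5}{2}$ ($H{\left(d \right)} = 2 - - \frac{1}{2} = 2 + \frac{1}{2} = \frac{5}{2}$)
$k{\left(w,J \right)} = \frac{5}{22}$ ($k{\left(w,J \right)} = \frac{5}{2 \cdot 11} = \frac{5}{2} \cdot \frac{1}{11} = \frac{5}{22}$)
$F = \frac{13823}{130}$ ($F = - \frac{2775}{-26} - \frac{106}{265} = \left(-2775\right) \left(- \frac{1}{26}\right) - \frac{2}{5} = \frac{2775}{26} - \frac{2}{5} = \frac{13823}{130} \approx 106.33$)
$\frac{F}{259} \left(-60 + k{\left(-8,3 \right)}\right) = \frac{13823}{130 \cdot 259} \left(-60 + \frac{5}{22}\right) = \frac{13823}{130} \cdot \frac{1}{259} \left(- \frac{1315}{22}\right) = \frac{13823}{33670} \left(- \frac{1315}{22}\right) = - \frac{3635449}{148148}$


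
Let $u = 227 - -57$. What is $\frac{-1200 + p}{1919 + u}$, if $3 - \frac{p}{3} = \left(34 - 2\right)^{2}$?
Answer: $- \frac{4263}{2203} \approx -1.9351$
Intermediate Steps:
$u = 284$ ($u = 227 + 57 = 284$)
$p = -3063$ ($p = 9 - 3 \left(34 - 2\right)^{2} = 9 - 3 \cdot 32^{2} = 9 - 3072 = -3063$)
$\frac{-1200 + p}{1919 + u} = \frac{-1200 - 3063}{1919 + 284} = - \frac{4263}{2203}$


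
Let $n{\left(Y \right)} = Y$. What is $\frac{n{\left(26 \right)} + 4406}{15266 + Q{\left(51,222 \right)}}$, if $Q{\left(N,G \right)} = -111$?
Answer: $\frac{4432}{15155} \approx 0.29244$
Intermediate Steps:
$\frac{n{\left(26 \right)} + 4406}{15266 + Q{\left(51,222 \right)}} = \frac{26 + 4406}{15266 - 111} = \frac{4432}{15155}$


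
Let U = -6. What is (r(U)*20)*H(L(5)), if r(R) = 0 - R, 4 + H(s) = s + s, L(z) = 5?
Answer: 720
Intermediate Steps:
H(s) = -4 + 2*s (H(s) = -4 + (s + s) = -4 + 2*s)
r(R) = -R
(r(U)*20)*H(L(5)) = (-1*(-6)*20)*(-4 + 2*5) = (6*20)*(-4 + 10) = 120*6 = 720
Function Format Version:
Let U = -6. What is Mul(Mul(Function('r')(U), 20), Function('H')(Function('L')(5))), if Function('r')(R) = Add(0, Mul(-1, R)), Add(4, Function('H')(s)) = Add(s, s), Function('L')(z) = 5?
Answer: 720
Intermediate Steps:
Function('H')(s) = Add(-4, Mul(2, s)) (Function('H')(s) = Add(-4, Add(s, s)) = Add(-4, Mul(2, s)))
Function('r')(R) = Mul(-1, R)
Mul(Mul(Function('r')(U), 20), Function('H')(Function('L')(5))) = Mul(Mul(Mul(-1, -6), 20), Add(-4, Mul(2, 5))) = Mul(Mul(6, 20), Add(-4, 10)) = Mul(120, 6) = 720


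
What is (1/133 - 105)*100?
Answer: -1396400/133 ≈ -10499.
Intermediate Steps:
(1/133 - 105)*100 = -13964/133*100 = -1396400/133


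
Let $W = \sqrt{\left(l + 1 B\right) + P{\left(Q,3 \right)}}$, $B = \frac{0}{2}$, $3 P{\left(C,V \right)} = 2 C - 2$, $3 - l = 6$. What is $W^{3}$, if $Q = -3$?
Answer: $- \frac{17 i \sqrt{51}}{9} \approx - 13.489 i$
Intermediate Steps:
$l = -3$ ($l = 3 - 6 = -3$)
$P{\left(C,V \right)} = - \frac{2}{3} + \frac{2 C}{3}$ ($P{\left(C,V \right)} = \frac{2 C - 2}{3} = \frac{-2 + 2 C}{3} = - \frac{2}{3} + \frac{2 C}{3}$)
$B = 0$ ($B = 0 \cdot \frac{1}{2} = 0$)
$W = \frac{i \sqrt{51}}{3}$ ($W = \sqrt{\left(-3 + 1 \cdot 0\right) + \left(- \frac{2}{3} + \frac{2}{3} \left(-3\right)\right)} = \sqrt{\left(-3 + 0\right) - \frac{8}{3}} = \sqrt{-3 - \frac{8}{3}} = \sqrt{- \frac{17}{3}} = \frac{i \sqrt{51}}{3} \approx 2.3805 i$)
$W^{3} = \left(\frac{i \sqrt{51}}{3}\right)^{3} = - \frac{17 i \sqrt{51}}{9}$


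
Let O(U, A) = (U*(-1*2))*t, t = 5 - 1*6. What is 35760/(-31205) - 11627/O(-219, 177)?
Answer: 69431531/2733558 ≈ 25.400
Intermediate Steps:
t = -1 (t = 5 - 6 = -1)
O(U, A) = 2*U (O(U, A) = (U*(-1*2))*(-1) = (U*(-2))*(-1) = -2*U*(-1) = 2*U)
35760/(-31205) - 11627/O(-219, 177) = 35760/(-31205) - 11627/(2*(-219)) = 35760*(-1/31205) - 11627/(-438) = -7152/6241 - 11627*(-1/438) = -7152/6241 + 11627/438 = 69431531/2733558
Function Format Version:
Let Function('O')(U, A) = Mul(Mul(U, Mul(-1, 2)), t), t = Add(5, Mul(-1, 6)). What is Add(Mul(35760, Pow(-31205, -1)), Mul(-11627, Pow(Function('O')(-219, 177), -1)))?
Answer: Rational(69431531, 2733558) ≈ 25.400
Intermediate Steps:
t = -1 (t = Add(5, -6) = -1)
Function('O')(U, A) = Mul(2, U) (Function('O')(U, A) = Mul(Mul(U, Mul(-1, 2)), -1) = Mul(Mul(U, -2), -1) = Mul(Mul(-2, U), -1) = Mul(2, U))
Add(Mul(35760, Pow(-31205, -1)), Mul(-11627, Pow(Function('O')(-219, 177), -1))) = Add(Mul(35760, Pow(-31205, -1)), Mul(-11627, Pow(Mul(2, -219), -1))) = Add(Mul(35760, Rational(-1, 31205)), Mul(-11627, Pow(-438, -1))) = Add(Rational(-7152, 6241), Mul(-11627, Rational(-1, 438))) = Add(Rational(-7152, 6241), Rational(11627, 438)) = Rational(69431531, 2733558)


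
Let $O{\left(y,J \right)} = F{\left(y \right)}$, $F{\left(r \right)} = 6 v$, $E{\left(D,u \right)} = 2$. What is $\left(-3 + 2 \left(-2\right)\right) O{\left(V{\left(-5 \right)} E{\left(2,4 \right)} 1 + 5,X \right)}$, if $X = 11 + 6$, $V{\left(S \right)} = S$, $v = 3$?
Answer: $-126$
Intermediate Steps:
$X = 17$
$F{\left(r \right)} = 18$ ($F{\left(r \right)} = 6 \cdot 3 = 18$)
$O{\left(y,J \right)} = 18$
$\left(-3 + 2 \left(-2\right)\right) O{\left(V{\left(-5 \right)} E{\left(2,4 \right)} 1 + 5,X \right)} = \left(-3 + 2 \left(-2\right)\right) 18 = \left(-3 - 4\right) 18 = \left(-7\right) 18 = -126$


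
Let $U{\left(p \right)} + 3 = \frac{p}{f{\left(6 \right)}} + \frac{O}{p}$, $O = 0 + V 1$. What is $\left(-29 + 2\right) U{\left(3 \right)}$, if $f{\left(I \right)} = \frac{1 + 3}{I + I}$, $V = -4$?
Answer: $-126$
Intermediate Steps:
$f{\left(I \right)} = \frac{2}{I}$ ($f{\left(I \right)} = \frac{4}{2 I} = 4 \frac{1}{2 I} = \frac{2}{I}$)
$O = -4$ ($O = 0 - 4 = -4$)
$U{\left(p \right)} = -3 - \frac{4}{p} + 3 p$ ($U{\left(p \right)} = -3 + \left(\frac{p}{2 \cdot \frac{1}{6}} - \frac{4}{p}\right) = -3 + \left(p \frac{1}{\frac{1}{3}} - \frac{4}{p}\right) = -3 + \left(p 3 - \frac{4}{p}\right) = -3 + \left(3 p - \frac{4}{p}\right) = -3 + \left(- \frac{4}{p} + 3 p\right) = -3 - \frac{4}{p} + 3 p$)
$\left(-29 + 2\right) U{\left(3 \right)} = \left(-29 + 2\right) \left(-3 - \frac{4}{3} + 3 \cdot 3\right) = - 27 \left(-3 - \frac{4}{3} + 9\right) = \left(-27\right) \frac{14}{3} = -126$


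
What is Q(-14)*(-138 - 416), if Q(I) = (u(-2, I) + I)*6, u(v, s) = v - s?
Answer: 6648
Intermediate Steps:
Q(I) = -12 (Q(I) = ((-2 - I) + I)*6 = -2*6 = -12)
Q(-14)*(-138 - 416) = -12*(-138 - 416) = -12*(-554) = 6648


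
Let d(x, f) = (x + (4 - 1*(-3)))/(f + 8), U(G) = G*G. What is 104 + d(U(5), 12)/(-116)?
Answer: 15078/145 ≈ 103.99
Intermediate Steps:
U(G) = G²
d(x, f) = (7 + x)/(8 + f) (d(x, f) = (x + (4 + 3))/(8 + f) = (x + 7)/(8 + f) = (7 + x)/(8 + f))
104 + d(U(5), 12)/(-116) = 104 + ((7 + 5²)/(8 + 12))/(-116) = 104 - (7 + 25)/(116*20) = 104 - 32/2320 = 104 - 1/116*8/5 = 104 - 2/145 = 15078/145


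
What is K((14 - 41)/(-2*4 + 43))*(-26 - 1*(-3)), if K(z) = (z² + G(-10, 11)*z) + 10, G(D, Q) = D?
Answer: -515867/1225 ≈ -421.12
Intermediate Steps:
K(z) = 10 + z² - 10*z (K(z) = (z² - 10*z) + 10 = 10 + z² - 10*z)
K((14 - 41)/(-2*4 + 43))*(-26 - 1*(-3)) = (10 + ((14 - 41)/(-2*4 + 43))² - 10*(14 - 41)/(-2*4 + 43))*(-26 - 1*(-3)) = (10 + (-27/(-8 + 43))² - (-270)/(-8 + 43))*(-26 + 3) = (10 + (-27/35)² - (-270)/35)*(-23) = (10 + (-27*1/35)² - (-270)/35)*(-23) = (10 + (-27/35)² - 10*(-27/35))*(-23) = (10 + 729/1225 + 54/7)*(-23) = (22429/1225)*(-23) = -515867/1225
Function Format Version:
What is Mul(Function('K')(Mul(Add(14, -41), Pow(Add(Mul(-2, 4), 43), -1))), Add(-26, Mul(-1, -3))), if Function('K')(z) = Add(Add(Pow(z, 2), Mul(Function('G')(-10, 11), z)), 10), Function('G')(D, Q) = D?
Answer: Rational(-515867, 1225) ≈ -421.12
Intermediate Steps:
Function('K')(z) = Add(10, Pow(z, 2), Mul(-10, z)) (Function('K')(z) = Add(Add(Pow(z, 2), Mul(-10, z)), 10) = Add(10, Pow(z, 2), Mul(-10, z)))
Mul(Function('K')(Mul(Add(14, -41), Pow(Add(Mul(-2, 4), 43), -1))), Add(-26, Mul(-1, -3))) = Mul(Add(10, Pow(Mul(Add(14, -41), Pow(Add(Mul(-2, 4), 43), -1)), 2), Mul(-10, Mul(Add(14, -41), Pow(Add(Mul(-2, 4), 43), -1)))), Add(-26, Mul(-1, -3))) = Mul(Add(10, Pow(Mul(-27, Pow(Add(-8, 43), -1)), 2), Mul(-10, Mul(-27, Pow(Add(-8, 43), -1)))), Add(-26, 3)) = Mul(Add(10, Pow(Mul(-27, Pow(35, -1)), 2), Mul(-10, Mul(-27, Pow(35, -1)))), -23) = Mul(Add(10, Pow(Mul(-27, Rational(1, 35)), 2), Mul(-10, Mul(-27, Rational(1, 35)))), -23) = Mul(Add(10, Pow(Rational(-27, 35), 2), Mul(-10, Rational(-27, 35))), -23) = Mul(Add(10, Rational(729, 1225), Rational(54, 7)), -23) = Mul(Rational(22429, 1225), -23) = Rational(-515867, 1225)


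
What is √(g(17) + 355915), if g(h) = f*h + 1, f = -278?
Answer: √351190 ≈ 592.61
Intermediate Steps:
g(h) = 1 - 278*h (g(h) = -278*h + 1 = 1 - 278*h)
√(g(17) + 355915) = √((1 - 278*17) + 355915) = √((1 - 4726) + 355915) = √(-4725 + 355915) = √351190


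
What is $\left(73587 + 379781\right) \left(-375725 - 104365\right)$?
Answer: $-217657443120$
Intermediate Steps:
$\left(73587 + 379781\right) \left(-375725 - 104365\right) = 453368 \left(-375725 - 104365\right) = 453368 \left(-480090\right) = -217657443120$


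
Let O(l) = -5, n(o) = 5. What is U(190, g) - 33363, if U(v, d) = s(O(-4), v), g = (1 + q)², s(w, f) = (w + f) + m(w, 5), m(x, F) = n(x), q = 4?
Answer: -33173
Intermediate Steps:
m(x, F) = 5
s(w, f) = 5 + f + w (s(w, f) = (w + f) + 5 = (f + w) + 5 = 5 + f + w)
g = 25 (g = (1 + 4)² = 5² = 25)
U(v, d) = v (U(v, d) = 5 + v - 5 = v)
U(190, g) - 33363 = 190 - 33363 = -33173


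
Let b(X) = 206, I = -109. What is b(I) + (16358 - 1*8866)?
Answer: 7698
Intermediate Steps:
b(I) + (16358 - 1*8866) = 206 + (16358 - 1*8866) = 206 + (16358 - 8866) = 206 + 7492 = 7698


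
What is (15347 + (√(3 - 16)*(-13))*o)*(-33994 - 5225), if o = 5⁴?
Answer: -601893993 + 318654375*I*√13 ≈ -6.0189e+8 + 1.1489e+9*I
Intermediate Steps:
o = 625
(15347 + (√(3 - 16)*(-13))*o)*(-33994 - 5225) = (15347 + (√(3 - 16)*(-13))*625)*(-33994 - 5225) = (15347 + (√(-13)*(-13))*625)*(-39219) = (15347 + ((I*√13)*(-13))*625)*(-39219) = (15347 - 13*I*√13*625)*(-39219) = (15347 - 8125*I*√13)*(-39219) = -601893993 + 318654375*I*√13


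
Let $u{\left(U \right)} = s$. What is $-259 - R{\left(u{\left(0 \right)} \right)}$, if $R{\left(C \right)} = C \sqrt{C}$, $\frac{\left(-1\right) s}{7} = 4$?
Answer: $-259 + 56 i \sqrt{7} \approx -259.0 + 148.16 i$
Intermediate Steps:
$s = -28$ ($s = \left(-7\right) 4 = -28$)
$u{\left(U \right)} = -28$
$R{\left(C \right)} = C^{\frac{3}{2}}$
$-259 - R{\left(u{\left(0 \right)} \right)} = -259 - \left(-28\right)^{\frac{3}{2}} = -259 - - 56 i \sqrt{7} = -259 + 56 i \sqrt{7}$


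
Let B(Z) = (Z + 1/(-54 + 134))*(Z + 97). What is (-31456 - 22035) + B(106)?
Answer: -2557637/80 ≈ -31970.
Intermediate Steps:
B(Z) = (97 + Z)*(1/80 + Z) (B(Z) = (Z + 1/80)*(97 + Z) = (1/80 + Z)*(97 + Z) = (97 + Z)*(1/80 + Z))
(-31456 - 22035) + B(106) = (-31456 - 22035) + (97/80 + 106² + (7761/80)*106) = -53491 + (97/80 + 11236 + 411333/40) = -53491 + 1721643/80 = -2557637/80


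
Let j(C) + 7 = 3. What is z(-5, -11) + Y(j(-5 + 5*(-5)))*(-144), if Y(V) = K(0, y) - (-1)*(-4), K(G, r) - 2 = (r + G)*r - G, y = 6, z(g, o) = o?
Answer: -4907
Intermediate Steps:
K(G, r) = 2 - G + r*(G + r) (K(G, r) = 2 + ((r + G)*r - G) = 2 + ((G + r)*r - G) = 2 + (r*(G + r) - G) = 2 + (-G + r*(G + r)) = 2 - G + r*(G + r))
j(C) = -4 (j(C) = -7 + 3 = -4)
Y(V) = 34 (Y(V) = (2 + 6² - 1*0 + 0*6) - (-1)*(-4) = (2 + 36 + 0 + 0) - 1*4 = 38 - 4 = 34)
z(-5, -11) + Y(j(-5 + 5*(-5)))*(-144) = -11 + 34*(-144) = -11 - 4896 = -4907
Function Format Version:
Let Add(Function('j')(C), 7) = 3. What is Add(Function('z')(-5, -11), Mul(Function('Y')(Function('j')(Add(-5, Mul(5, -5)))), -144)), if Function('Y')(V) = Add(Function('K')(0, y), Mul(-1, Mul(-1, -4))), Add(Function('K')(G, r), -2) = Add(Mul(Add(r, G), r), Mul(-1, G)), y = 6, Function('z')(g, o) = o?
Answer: -4907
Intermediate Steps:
Function('K')(G, r) = Add(2, Mul(-1, G), Mul(r, Add(G, r))) (Function('K')(G, r) = Add(2, Add(Mul(Add(r, G), r), Mul(-1, G))) = Add(2, Add(Mul(Add(G, r), r), Mul(-1, G))) = Add(2, Add(Mul(r, Add(G, r)), Mul(-1, G))) = Add(2, Add(Mul(-1, G), Mul(r, Add(G, r)))) = Add(2, Mul(-1, G), Mul(r, Add(G, r))))
Function('j')(C) = -4 (Function('j')(C) = Add(-7, 3) = -4)
Function('Y')(V) = 34 (Function('Y')(V) = Add(Add(2, Pow(6, 2), Mul(-1, 0), Mul(0, 6)), Mul(-1, Mul(-1, -4))) = Add(Add(2, 36, 0, 0), Mul(-1, 4)) = Add(38, -4) = 34)
Add(Function('z')(-5, -11), Mul(Function('Y')(Function('j')(Add(-5, Mul(5, -5)))), -144)) = Add(-11, Mul(34, -144)) = Add(-11, -4896) = -4907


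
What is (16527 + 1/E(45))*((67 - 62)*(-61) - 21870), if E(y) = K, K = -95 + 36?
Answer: -21622665100/59 ≈ -3.6649e+8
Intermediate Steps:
K = -59
E(y) = -59
(16527 + 1/E(45))*((67 - 62)*(-61) - 21870) = (16527 + 1/(-59))*((67 - 62)*(-61) - 21870) = (16527 - 1/59)*(5*(-61) - 21870) = 975092*(-305 - 21870)/59 = (975092/59)*(-22175) = -21622665100/59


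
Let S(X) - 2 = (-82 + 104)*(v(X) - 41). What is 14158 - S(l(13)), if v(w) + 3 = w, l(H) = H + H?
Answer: 14552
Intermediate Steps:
l(H) = 2*H
v(w) = -3 + w
S(X) = -966 + 22*X (S(X) = 2 + (-82 + 104)*((-3 + X) - 41) = 2 + 22*(-44 + X) = 2 + (-968 + 22*X) = -966 + 22*X)
14158 - S(l(13)) = 14158 - (-966 + 22*(2*13)) = 14158 - (-966 + 22*26) = 14158 - (-966 + 572) = 14158 - 1*(-394) = 14158 + 394 = 14552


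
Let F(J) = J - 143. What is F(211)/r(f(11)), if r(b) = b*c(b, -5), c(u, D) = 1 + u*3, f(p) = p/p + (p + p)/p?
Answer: 34/15 ≈ 2.2667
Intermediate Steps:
f(p) = 3 (f(p) = 1 + (2*p)/p = 1 + 2 = 3)
c(u, D) = 1 + 3*u
F(J) = -143 + J
r(b) = b*(1 + 3*b)
F(211)/r(f(11)) = (-143 + 211)/((3*(1 + 3*3))) = 68/((3*(1 + 9))) = 68/((3*10)) = 68/30 = 68*(1/30) = 34/15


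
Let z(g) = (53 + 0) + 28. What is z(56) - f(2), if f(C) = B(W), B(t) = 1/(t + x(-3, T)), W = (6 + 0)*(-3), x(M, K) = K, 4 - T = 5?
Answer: 1540/19 ≈ 81.053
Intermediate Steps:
T = -1 (T = 4 - 1*5 = 4 - 5 = -1)
W = -18 (W = 6*(-3) = -18)
B(t) = 1/(-1 + t) (B(t) = 1/(t - 1) = 1/(-1 + t))
z(g) = 81 (z(g) = 53 + 28 = 81)
f(C) = -1/19 (f(C) = 1/(-1 - 18) = 1/(-19) = -1/19)
z(56) - f(2) = 81 - 1*(-1/19) = 81 + 1/19 = 1540/19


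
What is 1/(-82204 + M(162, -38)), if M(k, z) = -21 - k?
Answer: -1/82387 ≈ -1.2138e-5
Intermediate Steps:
1/(-82204 + M(162, -38)) = 1/(-82204 + (-21 - 1*162)) = 1/(-82204 + (-21 - 162)) = 1/(-82204 - 183) = 1/(-82387) = -1/82387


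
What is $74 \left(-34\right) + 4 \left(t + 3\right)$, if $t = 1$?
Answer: $-2500$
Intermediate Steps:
$74 \left(-34\right) + 4 \left(t + 3\right) = 74 \left(-34\right) + 4 \left(1 + 3\right) = -2516 + 4 \cdot 4 = -2516 + 16 = -2500$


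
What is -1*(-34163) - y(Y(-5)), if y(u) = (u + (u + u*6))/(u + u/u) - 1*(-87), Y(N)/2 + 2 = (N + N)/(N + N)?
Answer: 34060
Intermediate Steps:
Y(N) = -2 (Y(N) = -4 + 2*((N + N)/(N + N)) = -4 + 2*((2*N)/((2*N))) = -4 + 2*((2*N)*(1/(2*N))) = -4 + 2*1 = -4 + 2 = -2)
y(u) = 87 + 8*u/(1 + u) (y(u) = (u + (u + 6*u))/(u + 1) + 87 = (u + 7*u)/(1 + u) + 87 = (8*u)/(1 + u) + 87 = 8*u/(1 + u) + 87 = 87 + 8*u/(1 + u))
-1*(-34163) - y(Y(-5)) = -1*(-34163) - (87 + 95*(-2))/(1 - 2) = 34163 - (87 - 190)/(-1) = 34163 - (-1)*(-103) = 34163 - 1*103 = 34163 - 103 = 34060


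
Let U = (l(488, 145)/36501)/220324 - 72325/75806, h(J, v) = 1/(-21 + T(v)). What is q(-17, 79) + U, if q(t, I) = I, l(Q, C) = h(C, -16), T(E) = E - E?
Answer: 499585303632948395/6401171318190012 ≈ 78.046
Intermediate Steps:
T(E) = 0
h(J, v) = -1/21 (h(J, v) = 1/(-21 + 0) = 1/(-21) = -1/21)
l(Q, C) = -1/21
U = -6107230504062553/6401171318190012 (U = -1/21/36501/220324 - 72325/75806 = -1/21*1/36501*(1/220324) - 72325*1/75806 = -1/766521*1/220324 - 72325/75806 = -1/168882972804 - 72325/75806 = -6107230504062553/6401171318190012 ≈ -0.95408)
q(-17, 79) + U = 79 - 6107230504062553/6401171318190012 = 499585303632948395/6401171318190012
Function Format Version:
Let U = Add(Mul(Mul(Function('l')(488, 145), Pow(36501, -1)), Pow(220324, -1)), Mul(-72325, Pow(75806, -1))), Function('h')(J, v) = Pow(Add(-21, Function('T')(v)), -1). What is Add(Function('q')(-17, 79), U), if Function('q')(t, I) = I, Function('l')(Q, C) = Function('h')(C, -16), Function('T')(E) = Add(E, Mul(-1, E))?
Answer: Rational(499585303632948395, 6401171318190012) ≈ 78.046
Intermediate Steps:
Function('T')(E) = 0
Function('h')(J, v) = Rational(-1, 21) (Function('h')(J, v) = Pow(Add(-21, 0), -1) = Pow(-21, -1) = Rational(-1, 21))
Function('l')(Q, C) = Rational(-1, 21)
U = Rational(-6107230504062553, 6401171318190012) (U = Add(Mul(Mul(Rational(-1, 21), Pow(36501, -1)), Pow(220324, -1)), Mul(-72325, Pow(75806, -1))) = Add(Mul(Mul(Rational(-1, 21), Rational(1, 36501)), Rational(1, 220324)), Mul(-72325, Rational(1, 75806))) = Add(Mul(Rational(-1, 766521), Rational(1, 220324)), Rational(-72325, 75806)) = Add(Rational(-1, 168882972804), Rational(-72325, 75806)) = Rational(-6107230504062553, 6401171318190012) ≈ -0.95408)
Add(Function('q')(-17, 79), U) = Add(79, Rational(-6107230504062553, 6401171318190012)) = Rational(499585303632948395, 6401171318190012)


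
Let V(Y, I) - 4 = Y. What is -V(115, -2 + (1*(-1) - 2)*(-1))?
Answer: -119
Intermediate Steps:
V(Y, I) = 4 + Y
-V(115, -2 + (1*(-1) - 2)*(-1)) = -(4 + 115) = -1*119 = -119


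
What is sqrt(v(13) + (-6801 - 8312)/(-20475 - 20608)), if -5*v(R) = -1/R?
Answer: 2*sqrt(13943658235)/381485 ≈ 0.61907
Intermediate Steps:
v(R) = 1/(5*R) (v(R) = -(-1)/(5*R) = 1/(5*R))
sqrt(v(13) + (-6801 - 8312)/(-20475 - 20608)) = sqrt((1/5)/13 + (-6801 - 8312)/(-20475 - 20608)) = sqrt((1/5)*(1/13) - 15113/(-41083)) = sqrt(1/65 - 15113*(-1/41083)) = sqrt(1/65 + 2159/5869) = sqrt(146204/381485) = 2*sqrt(13943658235)/381485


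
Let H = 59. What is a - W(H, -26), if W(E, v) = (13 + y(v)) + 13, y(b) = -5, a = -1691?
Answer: -1712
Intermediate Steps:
W(E, v) = 21 (W(E, v) = (13 - 5) + 13 = 8 + 13 = 21)
a - W(H, -26) = -1691 - 1*21 = -1691 - 21 = -1712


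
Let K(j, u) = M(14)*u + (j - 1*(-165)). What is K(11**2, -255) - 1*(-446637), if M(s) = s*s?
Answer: 396943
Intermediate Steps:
M(s) = s**2
K(j, u) = 165 + j + 196*u (K(j, u) = 14**2*u + (j - 1*(-165)) = 196*u + (j + 165) = 196*u + (165 + j) = 165 + j + 196*u)
K(11**2, -255) - 1*(-446637) = (165 + 11**2 + 196*(-255)) - 1*(-446637) = (165 + 121 - 49980) + 446637 = -49694 + 446637 = 396943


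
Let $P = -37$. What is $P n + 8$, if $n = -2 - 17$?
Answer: $711$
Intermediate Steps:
$n = -19$
$P n + 8 = \left(-37\right) \left(-19\right) + 8 = 703 + 8 = 711$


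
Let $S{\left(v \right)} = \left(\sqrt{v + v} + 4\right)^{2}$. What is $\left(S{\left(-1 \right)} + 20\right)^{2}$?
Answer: $1028 + 544 i \sqrt{2} \approx 1028.0 + 769.33 i$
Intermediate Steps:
$S{\left(v \right)} = \left(4 + \sqrt{2} \sqrt{v}\right)^{2}$ ($S{\left(v \right)} = \left(\sqrt{2 v} + 4\right)^{2} = \left(\sqrt{2} \sqrt{v} + 4\right)^{2} = \left(4 + \sqrt{2} \sqrt{v}\right)^{2}$)
$\left(S{\left(-1 \right)} + 20\right)^{2} = \left(\left(4 + \sqrt{2} \sqrt{-1}\right)^{2} + 20\right)^{2} = \left(\left(4 + \sqrt{2} i\right)^{2} + 20\right)^{2} = \left(\left(4 + i \sqrt{2}\right)^{2} + 20\right)^{2} = \left(20 + \left(4 + i \sqrt{2}\right)^{2}\right)^{2}$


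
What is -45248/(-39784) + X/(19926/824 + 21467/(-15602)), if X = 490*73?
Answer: 572136565605136/364516727653 ≈ 1569.6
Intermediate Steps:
X = 35770
-45248/(-39784) + X/(19926/824 + 21467/(-15602)) = -45248/(-39784) + 35770/(19926/824 + 21467/(-15602)) = -45248*(-1/39784) + 35770/(19926*(1/824) + 21467*(-1/15602)) = 5656/4973 + 35770/(9963/412 - 21467/15602) = 5656/4973 + 35770/(73299161/3214012) = 5656/4973 + 35770*(3214012/73299161) = 5656/4973 + 114965209240/73299161 = 572136565605136/364516727653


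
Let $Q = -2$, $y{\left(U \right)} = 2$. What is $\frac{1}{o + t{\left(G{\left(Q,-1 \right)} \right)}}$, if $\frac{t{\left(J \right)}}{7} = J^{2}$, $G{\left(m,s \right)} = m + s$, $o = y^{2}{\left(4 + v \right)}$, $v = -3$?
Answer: $\frac{1}{67} \approx 0.014925$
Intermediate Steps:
$o = 4$ ($o = 2^{2} = 4$)
$t{\left(J \right)} = 7 J^{2}$
$\frac{1}{o + t{\left(G{\left(Q,-1 \right)} \right)}} = \frac{1}{4 + 7 \left(-2 - 1\right)^{2}} = \frac{1}{4 + 7 \left(-3\right)^{2}} = \frac{1}{4 + 7 \cdot 9} = \frac{1}{4 + 63} = \frac{1}{67}$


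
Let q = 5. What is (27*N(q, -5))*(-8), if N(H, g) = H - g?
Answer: -2160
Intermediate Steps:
(27*N(q, -5))*(-8) = (27*(5 - 1*(-5)))*(-8) = (27*(5 + 5))*(-8) = (27*10)*(-8) = 270*(-8) = -2160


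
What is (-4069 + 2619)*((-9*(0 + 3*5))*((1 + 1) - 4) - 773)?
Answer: 729350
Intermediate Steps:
(-4069 + 2619)*((-9*(0 + 3*5))*((1 + 1) - 4) - 773) = -1450*((-9*(0 + 15))*(2 - 4) - 773) = -1450*(-9*15*(-2) - 773) = -1450*(-135*(-2) - 773) = -1450*(270 - 773) = -1450*(-503) = 729350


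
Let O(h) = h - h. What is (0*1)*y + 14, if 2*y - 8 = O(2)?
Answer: 14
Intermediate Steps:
O(h) = 0
y = 4 (y = 4 + (½)*0 = 4 + 0 = 4)
(0*1)*y + 14 = (0*1)*4 + 14 = 0*4 + 14 = 0 + 14 = 14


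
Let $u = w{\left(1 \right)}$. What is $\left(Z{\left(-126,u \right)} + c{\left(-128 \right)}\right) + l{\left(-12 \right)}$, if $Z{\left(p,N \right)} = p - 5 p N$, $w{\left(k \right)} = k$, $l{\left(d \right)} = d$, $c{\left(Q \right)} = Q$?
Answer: $364$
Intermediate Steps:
$u = 1$
$Z{\left(p,N \right)} = p - 5 N p$
$\left(Z{\left(-126,u \right)} + c{\left(-128 \right)}\right) + l{\left(-12 \right)} = \left(- 126 \left(1 - 5\right) - 128\right) - 12 = \left(\left(-126\right) \left(-4\right) - 128\right) - 12 = \left(504 - 128\right) - 12 = 376 - 12 = 364$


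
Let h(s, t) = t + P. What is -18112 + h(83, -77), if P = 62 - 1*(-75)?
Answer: -18052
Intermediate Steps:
P = 137 (P = 62 + 75 = 137)
h(s, t) = 137 + t (h(s, t) = t + 137 = 137 + t)
-18112 + h(83, -77) = -18112 + (137 - 77) = -18112 + 60 = -18052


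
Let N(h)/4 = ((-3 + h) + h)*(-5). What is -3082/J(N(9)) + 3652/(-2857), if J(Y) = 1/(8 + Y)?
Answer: 2571136356/2857 ≈ 8.9994e+5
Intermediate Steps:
N(h) = 60 - 40*h (N(h) = 4*(((-3 + h) + h)*(-5)) = 4*((-3 + 2*h)*(-5)) = 4*(15 - 10*h) = 60 - 40*h)
-3082/J(N(9)) + 3652/(-2857) = -(209576 - 1109520) + 3652/(-2857) = -3082/(1/(8 + (60 - 360))) + 3652*(-1/2857) = -3082/(1/(8 - 300)) - 3652/2857 = -3082/(1/(-292)) - 3652/2857 = -3082/(-1/292) - 3652/2857 = -3082*(-292) - 3652/2857 = 899944 - 3652/2857 = 2571136356/2857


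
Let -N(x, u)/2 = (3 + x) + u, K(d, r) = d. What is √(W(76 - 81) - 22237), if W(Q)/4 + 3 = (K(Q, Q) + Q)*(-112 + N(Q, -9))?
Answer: I*√18649 ≈ 136.56*I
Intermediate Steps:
N(x, u) = -6 - 2*u - 2*x (N(x, u) = -2*((3 + x) + u) = -2*(3 + u + x) = -6 - 2*u - 2*x)
W(Q) = -12 + 8*Q*(-100 - 2*Q) (W(Q) = -12 + 4*((Q + Q)*(-112 + (-6 - 2*(-9) - 2*Q))) = -12 + 4*((2*Q)*(-112 + (-6 + 18 - 2*Q))) = -12 + 4*((2*Q)*(-112 + (12 - 2*Q))) = -12 + 4*((2*Q)*(-100 - 2*Q)) = -12 + 4*(2*Q*(-100 - 2*Q)) = -12 + 8*Q*(-100 - 2*Q))
√(W(76 - 81) - 22237) = √((-12 - 800*(76 - 81) - 16*(76 - 81)²) - 22237) = √((-12 - 800*(-5) - 16*(-5)²) - 22237) = √((-12 + 4000 - 16*25) - 22237) = √((-12 + 4000 - 400) - 22237) = √(3588 - 22237) = √(-18649) = I*√18649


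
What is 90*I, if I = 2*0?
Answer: 0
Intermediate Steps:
I = 0
90*I = 90*0 = 0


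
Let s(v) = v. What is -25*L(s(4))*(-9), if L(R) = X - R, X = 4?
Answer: 0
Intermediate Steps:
L(R) = 4 - R
-25*L(s(4))*(-9) = -25*(4 - 1*4)*(-9) = -25*(4 - 4)*(-9) = -25*0*(-9) = 0*(-9) = 0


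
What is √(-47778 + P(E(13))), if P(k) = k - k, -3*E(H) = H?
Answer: I*√47778 ≈ 218.58*I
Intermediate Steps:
E(H) = -H/3
P(k) = 0
√(-47778 + P(E(13))) = √(-47778 + 0) = √(-47778) = I*√47778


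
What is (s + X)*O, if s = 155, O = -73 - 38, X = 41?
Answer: -21756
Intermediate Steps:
O = -111
(s + X)*O = (155 + 41)*(-111) = 196*(-111) = -21756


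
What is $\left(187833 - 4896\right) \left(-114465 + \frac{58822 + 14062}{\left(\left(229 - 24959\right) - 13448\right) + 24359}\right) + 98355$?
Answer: $- \frac{289380226931958}{13819} \approx -2.0941 \cdot 10^{10}$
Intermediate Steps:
$\left(187833 - 4896\right) \left(-114465 + \frac{58822 + 14062}{\left(\left(229 - 24959\right) - 13448\right) + 24359}\right) + 98355 = 182937 \left(-114465 + \frac{72884}{\left(-24730 - 13448\right) + 24359}\right) + 98355 = 182937 \left(-114465 + \frac{72884}{-38178 + 24359}\right) + 98355 = 182937 \left(-114465 + \frac{72884}{-13819}\right) + 98355 = 182937 \left(-114465 + 72884 \left(- \frac{1}{13819}\right)\right) + 98355 = 182937 \left(-114465 - \frac{72884}{13819}\right) + 98355 = 182937 \left(- \frac{1581864719}{13819}\right) + 98355 = - \frac{289381586099703}{13819} + 98355 = - \frac{289380226931958}{13819}$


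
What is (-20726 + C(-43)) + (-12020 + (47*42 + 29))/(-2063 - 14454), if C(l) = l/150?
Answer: -51348908981/2477550 ≈ -20726.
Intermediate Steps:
C(l) = l/150 (C(l) = l*(1/150) = l/150)
(-20726 + C(-43)) + (-12020 + (47*42 + 29))/(-2063 - 14454) = (-20726 + (1/150)*(-43)) + (-12020 + (47*42 + 29))/(-2063 - 14454) = (-20726 - 43/150) + (-12020 + (1974 + 29))/(-16517) = -3108943/150 + (-12020 + 2003)*(-1/16517) = -3108943/150 - 10017*(-1/16517) = -3108943/150 + 10017/16517 = -51348908981/2477550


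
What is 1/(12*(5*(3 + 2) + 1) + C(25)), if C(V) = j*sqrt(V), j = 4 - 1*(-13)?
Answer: 1/397 ≈ 0.0025189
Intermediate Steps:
j = 17 (j = 4 + 13 = 17)
C(V) = 17*sqrt(V)
1/(12*(5*(3 + 2) + 1) + C(25)) = 1/(12*(5*(3 + 2) + 1) + 17*sqrt(25)) = 1/(12*(5*5 + 1) + 17*5) = 1/(12*(25 + 1) + 85) = 1/(12*26 + 85) = 1/(312 + 85) = 1/397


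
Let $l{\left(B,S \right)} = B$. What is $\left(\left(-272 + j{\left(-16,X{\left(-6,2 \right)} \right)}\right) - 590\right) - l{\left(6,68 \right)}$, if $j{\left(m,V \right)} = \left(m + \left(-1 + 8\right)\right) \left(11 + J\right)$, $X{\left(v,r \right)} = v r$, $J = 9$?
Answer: $-1048$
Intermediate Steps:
$X{\left(v,r \right)} = r v$
$j{\left(m,V \right)} = 140 + 20 m$ ($j{\left(m,V \right)} = \left(m + \left(-1 + 8\right)\right) \left(11 + 9\right) = \left(m + 7\right) 20 = \left(7 + m\right) 20 = 140 + 20 m$)
$\left(\left(-272 + j{\left(-16,X{\left(-6,2 \right)} \right)}\right) - 590\right) - l{\left(6,68 \right)} = \left(\left(-272 + \left(140 + 20 \left(-16\right)\right)\right) - 590\right) - 6 = \left(\left(-272 + \left(140 - 320\right)\right) - 590\right) - 6 = \left(\left(-272 - 180\right) - 590\right) - 6 = \left(-452 - 590\right) - 6 = -1042 - 6 = -1048$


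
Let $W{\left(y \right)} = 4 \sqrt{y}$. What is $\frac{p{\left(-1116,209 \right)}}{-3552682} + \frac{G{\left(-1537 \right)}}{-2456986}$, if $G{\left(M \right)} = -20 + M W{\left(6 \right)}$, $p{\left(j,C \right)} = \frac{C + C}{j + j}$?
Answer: $\frac{5700669451}{695817226362888} + \frac{3074 \sqrt{6}}{1228493} \approx 0.0061374$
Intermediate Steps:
$p{\left(j,C \right)} = \frac{C}{j}$ ($p{\left(j,C \right)} = \frac{2 C}{2 j} = 2 C \frac{1}{2 j} = \frac{C}{j}$)
$G{\left(M \right)} = -20 + 4 M \sqrt{6}$ ($G{\left(M \right)} = -20 + M 4 \sqrt{6} = -20 + 4 M \sqrt{6}$)
$\frac{p{\left(-1116,209 \right)}}{-3552682} + \frac{G{\left(-1537 \right)}}{-2456986} = \frac{209 \frac{1}{-1116}}{-3552682} + \frac{-20 + 4 \left(-1537\right) \sqrt{6}}{-2456986} = 209 \left(- \frac{1}{1116}\right) \left(- \frac{1}{3552682}\right) + \left(-20 - 6148 \sqrt{6}\right) \left(- \frac{1}{2456986}\right) = \left(- \frac{209}{1116}\right) \left(- \frac{1}{3552682}\right) + \left(\frac{10}{1228493} + \frac{3074 \sqrt{6}}{1228493}\right) = \frac{209}{3964793112} + \left(\frac{10}{1228493} + \frac{3074 \sqrt{6}}{1228493}\right) = \frac{5700669451}{695817226362888} + \frac{3074 \sqrt{6}}{1228493}$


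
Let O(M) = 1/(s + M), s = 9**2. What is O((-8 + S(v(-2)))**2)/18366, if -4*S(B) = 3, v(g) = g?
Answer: 8/23150343 ≈ 3.4557e-7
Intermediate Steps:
s = 81
S(B) = -3/4 (S(B) = -1/4*3 = -3/4)
O(M) = 1/(81 + M)
O((-8 + S(v(-2)))**2)/18366 = 1/((81 + (-8 - 3/4)**2)*18366) = (1/18366)/(81 + (-35/4)**2) = (1/18366)/(81 + 1225/16) = (1/18366)/(2521/16) = (16/2521)*(1/18366) = 8/23150343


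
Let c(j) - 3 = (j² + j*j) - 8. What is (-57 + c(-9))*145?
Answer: 14500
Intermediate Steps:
c(j) = -5 + 2*j² (c(j) = 3 + ((j² + j*j) - 8) = 3 + ((j² + j²) - 8) = 3 + (2*j² - 8) = 3 + (-8 + 2*j²) = -5 + 2*j²)
(-57 + c(-9))*145 = (-57 + (-5 + 2*(-9)²))*145 = (-57 + (-5 + 2*81))*145 = (-57 + (-5 + 162))*145 = (-57 + 157)*145 = 100*145 = 14500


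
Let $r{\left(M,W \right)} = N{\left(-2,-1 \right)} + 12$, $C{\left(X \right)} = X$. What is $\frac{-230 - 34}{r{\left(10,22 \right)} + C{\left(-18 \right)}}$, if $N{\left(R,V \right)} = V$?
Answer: $\frac{264}{7} \approx 37.714$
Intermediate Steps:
$r{\left(M,W \right)} = 11$ ($r{\left(M,W \right)} = -1 + 12 = 11$)
$\frac{-230 - 34}{r{\left(10,22 \right)} + C{\left(-18 \right)}} = \frac{-230 - 34}{11 - 18} = - \frac{264}{-7} = \left(-264\right) \left(- \frac{1}{7}\right) = \frac{264}{7}$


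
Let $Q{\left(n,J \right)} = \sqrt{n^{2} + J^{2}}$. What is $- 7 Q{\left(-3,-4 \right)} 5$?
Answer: $-175$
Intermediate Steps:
$Q{\left(n,J \right)} = \sqrt{J^{2} + n^{2}}$
$- 7 Q{\left(-3,-4 \right)} 5 = - 7 \sqrt{\left(-4\right)^{2} + \left(-3\right)^{2}} \cdot 5 = - 7 \sqrt{16 + 9} \cdot 5 = - 7 \sqrt{25} \cdot 5 = \left(-7\right) 5 \cdot 5 = \left(-35\right) 5 = -175$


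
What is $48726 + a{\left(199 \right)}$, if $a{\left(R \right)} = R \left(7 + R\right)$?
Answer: $89720$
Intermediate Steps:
$48726 + a{\left(199 \right)} = 48726 + 199 \left(7 + 199\right) = 48726 + 199 \cdot 206 = 48726 + 40994 = 89720$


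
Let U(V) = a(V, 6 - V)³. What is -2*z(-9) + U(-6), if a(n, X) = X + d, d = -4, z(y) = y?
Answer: 530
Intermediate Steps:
a(n, X) = -4 + X (a(n, X) = X - 4 = -4 + X)
U(V) = (2 - V)³ (U(V) = (-4 + (6 - V))³ = (2 - V)³)
-2*z(-9) + U(-6) = -2*(-9) - (-2 - 6)³ = 18 - 1*(-8)³ = 18 - 1*(-512) = 18 + 512 = 530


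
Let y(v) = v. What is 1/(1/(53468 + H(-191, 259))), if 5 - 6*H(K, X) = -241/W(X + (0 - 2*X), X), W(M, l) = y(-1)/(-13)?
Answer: 53991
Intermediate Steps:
W(M, l) = 1/13 (W(M, l) = -1/(-13) = -1*(-1/13) = 1/13)
H(K, X) = 523 (H(K, X) = ⅚ - (-241)/(6*1/13) = ⅚ - (-241)*13/6 = ⅚ - ⅙*(-3133) = ⅚ + 3133/6 = 523)
1/(1/(53468 + H(-191, 259))) = 1/(1/(53468 + 523)) = 1/(1/53991) = 53991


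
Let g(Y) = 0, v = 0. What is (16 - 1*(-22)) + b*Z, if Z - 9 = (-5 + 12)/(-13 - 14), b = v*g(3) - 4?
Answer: 82/27 ≈ 3.0370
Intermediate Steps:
b = -4 (b = 0*0 - 4 = 0 - 4 = -4)
Z = 236/27 (Z = 9 + (-5 + 12)/(-13 - 14) = 9 + 7/(-27) = 9 + 7*(-1/27) = 9 - 7/27 = 236/27 ≈ 8.7407)
(16 - 1*(-22)) + b*Z = (16 - 1*(-22)) - 4*236/27 = (16 + 22) - 944/27 = 38 - 944/27 = 82/27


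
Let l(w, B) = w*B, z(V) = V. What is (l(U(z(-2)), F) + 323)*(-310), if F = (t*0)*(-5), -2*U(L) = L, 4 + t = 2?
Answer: -100130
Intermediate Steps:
t = -2 (t = -4 + 2 = -2)
U(L) = -L/2
F = 0 (F = -2*0*(-5) = 0*(-5) = 0)
l(w, B) = B*w
(l(U(z(-2)), F) + 323)*(-310) = (0*(-½*(-2)) + 323)*(-310) = (0*1 + 323)*(-310) = (0 + 323)*(-310) = 323*(-310) = -100130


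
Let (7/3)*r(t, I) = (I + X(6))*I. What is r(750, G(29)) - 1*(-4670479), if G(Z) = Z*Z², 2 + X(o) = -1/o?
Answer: 519144225/2 ≈ 2.5957e+8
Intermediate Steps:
X(o) = -2 - 1/o
G(Z) = Z³
r(t, I) = 3*I*(-13/6 + I)/7 (r(t, I) = 3*((I + (-2 - 1/6))*I)/7 = 3*((I + (-2 - 1*⅙))*I)/7 = 3*((I + (-2 - ⅙))*I)/7 = 3*((I - 13/6)*I)/7 = 3*((-13/6 + I)*I)/7 = 3*(I*(-13/6 + I))/7 = 3*I*(-13/6 + I)/7)
r(750, G(29)) - 1*(-4670479) = (1/14)*29³*(-13 + 6*29³) - 1*(-4670479) = (1/14)*24389*(-13 + 6*24389) + 4670479 = (1/14)*24389*(-13 + 146334) + 4670479 = (1/14)*24389*146321 + 4670479 = 509803267/2 + 4670479 = 519144225/2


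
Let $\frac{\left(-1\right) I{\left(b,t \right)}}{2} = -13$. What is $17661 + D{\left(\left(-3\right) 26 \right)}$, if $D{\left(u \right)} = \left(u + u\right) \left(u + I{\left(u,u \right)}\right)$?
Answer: $25773$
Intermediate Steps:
$I{\left(b,t \right)} = 26$ ($I{\left(b,t \right)} = \left(-2\right) \left(-13\right) = 26$)
$D{\left(u \right)} = 2 u \left(26 + u\right)$ ($D{\left(u \right)} = \left(u + u\right) \left(u + 26\right) = 2 u \left(26 + u\right)$)
$17661 + D{\left(\left(-3\right) 26 \right)} = 17661 + 2 \left(\left(-3\right) 26\right) \left(26 - 78\right) = 17661 + 2 \left(-78\right) \left(26 - 78\right) = 17661 + 2 \left(-78\right) \left(-52\right) = 17661 + 8112 = 25773$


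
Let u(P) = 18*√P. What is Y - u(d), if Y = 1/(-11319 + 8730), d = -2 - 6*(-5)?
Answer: -1/2589 - 36*√7 ≈ -95.247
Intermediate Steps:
d = 28 (d = -2 + 30 = 28)
Y = -1/2589 (Y = 1/(-2589) = -1/2589 ≈ -0.00038625)
Y - u(d) = -1/2589 - 18*√28 = -1/2589 - 18*2*√7 = -1/2589 - 36*√7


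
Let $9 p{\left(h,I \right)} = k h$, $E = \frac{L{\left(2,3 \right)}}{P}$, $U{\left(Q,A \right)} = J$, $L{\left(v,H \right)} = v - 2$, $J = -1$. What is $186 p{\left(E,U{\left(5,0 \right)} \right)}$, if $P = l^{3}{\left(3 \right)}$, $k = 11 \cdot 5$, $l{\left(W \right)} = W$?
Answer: $0$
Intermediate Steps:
$k = 55$
$L{\left(v,H \right)} = -2 + v$
$U{\left(Q,A \right)} = -1$
$P = 27$ ($P = 3^{3} = 27$)
$E = 0$ ($E = \frac{-2 + 2}{27} = 0 \cdot \frac{1}{27} = 0$)
$p{\left(h,I \right)} = \frac{55 h}{9}$
$186 p{\left(E,U{\left(5,0 \right)} \right)} = 186 \cdot \frac{55}{9} \cdot 0 = 186 \cdot 0 = 0$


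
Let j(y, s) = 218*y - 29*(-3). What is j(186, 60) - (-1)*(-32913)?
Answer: 7722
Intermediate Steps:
j(y, s) = 87 + 218*y (j(y, s) = 218*y + 87 = 87 + 218*y)
j(186, 60) - (-1)*(-32913) = (87 + 218*186) - (-1)*(-32913) = (87 + 40548) - 1*32913 = 40635 - 32913 = 7722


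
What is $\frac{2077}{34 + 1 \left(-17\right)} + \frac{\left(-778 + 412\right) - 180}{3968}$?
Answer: $\frac{4116127}{33728} \approx 122.04$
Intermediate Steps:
$\frac{2077}{34 + 1 \left(-17\right)} + \frac{\left(-778 + 412\right) - 180}{3968} = \frac{2077}{34 - 17} + \left(-366 - 180\right) \frac{1}{3968} = \frac{2077}{17} - \frac{273}{1984} = \frac{4116127}{33728}$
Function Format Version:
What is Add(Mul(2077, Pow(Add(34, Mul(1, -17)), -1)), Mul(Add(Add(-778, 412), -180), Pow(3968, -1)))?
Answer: Rational(4116127, 33728) ≈ 122.04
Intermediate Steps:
Add(Mul(2077, Pow(Add(34, Mul(1, -17)), -1)), Mul(Add(Add(-778, 412), -180), Pow(3968, -1))) = Add(Mul(2077, Pow(Add(34, -17), -1)), Mul(Add(-366, -180), Rational(1, 3968))) = Add(Mul(2077, Pow(17, -1)), Mul(-546, Rational(1, 3968))) = Add(Mul(2077, Rational(1, 17)), Rational(-273, 1984)) = Add(Rational(2077, 17), Rational(-273, 1984)) = Rational(4116127, 33728)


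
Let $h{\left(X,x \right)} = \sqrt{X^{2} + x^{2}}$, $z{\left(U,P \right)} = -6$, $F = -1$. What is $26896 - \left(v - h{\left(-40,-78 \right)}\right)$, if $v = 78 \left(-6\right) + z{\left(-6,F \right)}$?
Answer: $27370 + 2 \sqrt{1921} \approx 27458.0$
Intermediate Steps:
$v = -474$ ($v = 78 \left(-6\right) - 6 = -468 - 6 = -474$)
$26896 - \left(v - h{\left(-40,-78 \right)}\right) = 26896 + \left(\sqrt{\left(-40\right)^{2} + \left(-78\right)^{2}} - -474\right) = 26896 + \left(\sqrt{1600 + 6084} + 474\right) = 26896 + \left(\sqrt{7684} + 474\right) = 26896 + \left(2 \sqrt{1921} + 474\right) = 26896 + \left(474 + 2 \sqrt{1921}\right) = 27370 + 2 \sqrt{1921}$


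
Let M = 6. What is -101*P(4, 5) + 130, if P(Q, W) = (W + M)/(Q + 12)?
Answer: 969/16 ≈ 60.563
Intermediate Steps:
P(Q, W) = (6 + W)/(12 + Q) (P(Q, W) = (W + 6)/(Q + 12) = (6 + W)/(12 + Q))
-101*P(4, 5) + 130 = -101*(6 + 5)/(12 + 4) + 130 = -101*11/16 + 130 = -1111/16 + 130 = 969/16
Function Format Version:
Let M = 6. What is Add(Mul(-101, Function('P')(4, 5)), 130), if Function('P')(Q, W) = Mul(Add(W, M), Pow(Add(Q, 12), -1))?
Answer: Rational(969, 16) ≈ 60.563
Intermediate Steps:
Function('P')(Q, W) = Mul(Pow(Add(12, Q), -1), Add(6, W)) (Function('P')(Q, W) = Mul(Add(W, 6), Pow(Add(Q, 12), -1)) = Mul(Add(6, W), Pow(Add(12, Q), -1)) = Mul(Pow(Add(12, Q), -1), Add(6, W)))
Add(Mul(-101, Function('P')(4, 5)), 130) = Add(Mul(-101, Mul(Pow(Add(12, 4), -1), Add(6, 5))), 130) = Add(Mul(-101, Mul(Pow(16, -1), 11)), 130) = Add(Mul(-101, Mul(Rational(1, 16), 11)), 130) = Add(Mul(-101, Rational(11, 16)), 130) = Add(Rational(-1111, 16), 130) = Rational(969, 16)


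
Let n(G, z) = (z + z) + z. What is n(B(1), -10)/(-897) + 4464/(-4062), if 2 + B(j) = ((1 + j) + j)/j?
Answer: -215686/202423 ≈ -1.0655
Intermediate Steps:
B(j) = -2 + (1 + 2*j)/j (B(j) = -2 + ((1 + j) + j)/j = -2 + (1 + 2*j)/j)
n(G, z) = 3*z (n(G, z) = 2*z + z = 3*z)
n(B(1), -10)/(-897) + 4464/(-4062) = (3*(-10))/(-897) + 4464/(-4062) = -30*(-1/897) + 4464*(-1/4062) = 10/299 - 744/677 = -215686/202423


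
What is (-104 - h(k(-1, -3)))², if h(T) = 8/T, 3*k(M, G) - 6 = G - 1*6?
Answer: 9216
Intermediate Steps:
k(M, G) = G/3 (k(M, G) = 2 + (G - 1*6)/3 = 2 + (G - 6)/3 = 2 + (-6 + G)/3 = 2 + (-2 + G/3) = G/3)
(-104 - h(k(-1, -3)))² = (-104 - 8/((⅓)*(-3)))² = (-104 - 8/(-1))² = (-104 - 8*(-1))² = (-104 - 1*(-8))² = (-104 + 8)² = (-96)² = 9216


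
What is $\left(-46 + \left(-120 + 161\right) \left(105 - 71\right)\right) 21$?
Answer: $28308$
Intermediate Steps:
$\left(-46 + \left(-120 + 161\right) \left(105 - 71\right)\right) 21 = \left(-46 + 41 \left(105 + \left(-99 + 28\right)\right)\right) 21 = \left(-46 + 41 \left(105 - 71\right)\right) 21 = \left(-46 + 41 \cdot 34\right) 21 = \left(-46 + 1394\right) 21 = 1348 \cdot 21 = 28308$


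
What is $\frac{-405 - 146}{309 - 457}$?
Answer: $\frac{551}{148} \approx 3.723$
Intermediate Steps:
$\frac{-405 - 146}{309 - 457} = - \frac{551}{-148} = \left(-551\right) \left(- \frac{1}{148}\right) = \frac{551}{148}$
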